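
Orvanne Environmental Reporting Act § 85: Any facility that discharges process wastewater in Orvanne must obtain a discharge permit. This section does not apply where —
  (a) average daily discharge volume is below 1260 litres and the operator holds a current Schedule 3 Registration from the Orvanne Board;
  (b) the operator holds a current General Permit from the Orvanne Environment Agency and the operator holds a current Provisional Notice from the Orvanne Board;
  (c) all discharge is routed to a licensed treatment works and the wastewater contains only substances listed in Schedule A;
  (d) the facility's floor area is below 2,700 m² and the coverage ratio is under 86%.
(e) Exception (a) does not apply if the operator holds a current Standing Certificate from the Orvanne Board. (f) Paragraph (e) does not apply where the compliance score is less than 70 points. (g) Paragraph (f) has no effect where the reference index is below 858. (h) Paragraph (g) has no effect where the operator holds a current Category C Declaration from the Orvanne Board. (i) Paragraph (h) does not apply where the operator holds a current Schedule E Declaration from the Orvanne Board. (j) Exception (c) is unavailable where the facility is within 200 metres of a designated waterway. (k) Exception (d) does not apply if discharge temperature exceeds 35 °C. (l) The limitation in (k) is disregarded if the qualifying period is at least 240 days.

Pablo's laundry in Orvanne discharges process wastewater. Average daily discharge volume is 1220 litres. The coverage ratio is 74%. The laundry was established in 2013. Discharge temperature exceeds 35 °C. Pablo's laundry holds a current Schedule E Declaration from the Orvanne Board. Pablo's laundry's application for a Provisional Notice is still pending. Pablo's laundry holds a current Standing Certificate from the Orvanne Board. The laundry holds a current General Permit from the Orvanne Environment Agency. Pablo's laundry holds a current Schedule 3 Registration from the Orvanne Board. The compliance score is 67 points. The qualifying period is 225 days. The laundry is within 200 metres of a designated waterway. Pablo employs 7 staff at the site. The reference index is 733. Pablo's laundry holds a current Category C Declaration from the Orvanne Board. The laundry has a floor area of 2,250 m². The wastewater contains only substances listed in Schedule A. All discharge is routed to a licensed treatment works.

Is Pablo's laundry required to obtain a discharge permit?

Exception (a) is satisfied on its face — average daily discharge volume is 1220 litres, below the 1260 litres limit; a current Schedule 3 Registration is held. Turning to paragraphs (e)–(i): (e) applies — a current Standing Certificate is held. (f) operates (the compliance score is 67 points, less than the 70 points limit), but is itself disapplied by (g): (g) applies — the reference index is 733, below the 858 limit. (h) would limit (g) — a current Category C Declaration is held — but (i) sets (h) aside: (i) operates against (h): a current Schedule E Declaration is held. Exception (a) does not apply.
Exception (b) does not apply: there is no Provisional Notice in force.
Exception (c): discharge is routed to a licensed treatment works; the wastewater is Schedule-A-only — every condition holds. But applying paragraph (j): (j) operates against (c): the laundry is within 200 m of a designated waterway. So (c) is unavailable.
Exception (d)'s conditions are all satisfied: the facility's floor area is 2,250 m², below the 2,700 m² limit; the coverage ratio is 74%, under the 86% limit. Turning to paragraphs (k)–(l): (k) is engaged — discharge temperature exceeds 35 °C. (l) is not triggered (the qualifying period is 225 days, short of 240 days), so (k) stands. So (d) is unavailable.
Every exception is unavailable, so the rule governs.

Yes — Pablo's laundry must obtain a discharge permit.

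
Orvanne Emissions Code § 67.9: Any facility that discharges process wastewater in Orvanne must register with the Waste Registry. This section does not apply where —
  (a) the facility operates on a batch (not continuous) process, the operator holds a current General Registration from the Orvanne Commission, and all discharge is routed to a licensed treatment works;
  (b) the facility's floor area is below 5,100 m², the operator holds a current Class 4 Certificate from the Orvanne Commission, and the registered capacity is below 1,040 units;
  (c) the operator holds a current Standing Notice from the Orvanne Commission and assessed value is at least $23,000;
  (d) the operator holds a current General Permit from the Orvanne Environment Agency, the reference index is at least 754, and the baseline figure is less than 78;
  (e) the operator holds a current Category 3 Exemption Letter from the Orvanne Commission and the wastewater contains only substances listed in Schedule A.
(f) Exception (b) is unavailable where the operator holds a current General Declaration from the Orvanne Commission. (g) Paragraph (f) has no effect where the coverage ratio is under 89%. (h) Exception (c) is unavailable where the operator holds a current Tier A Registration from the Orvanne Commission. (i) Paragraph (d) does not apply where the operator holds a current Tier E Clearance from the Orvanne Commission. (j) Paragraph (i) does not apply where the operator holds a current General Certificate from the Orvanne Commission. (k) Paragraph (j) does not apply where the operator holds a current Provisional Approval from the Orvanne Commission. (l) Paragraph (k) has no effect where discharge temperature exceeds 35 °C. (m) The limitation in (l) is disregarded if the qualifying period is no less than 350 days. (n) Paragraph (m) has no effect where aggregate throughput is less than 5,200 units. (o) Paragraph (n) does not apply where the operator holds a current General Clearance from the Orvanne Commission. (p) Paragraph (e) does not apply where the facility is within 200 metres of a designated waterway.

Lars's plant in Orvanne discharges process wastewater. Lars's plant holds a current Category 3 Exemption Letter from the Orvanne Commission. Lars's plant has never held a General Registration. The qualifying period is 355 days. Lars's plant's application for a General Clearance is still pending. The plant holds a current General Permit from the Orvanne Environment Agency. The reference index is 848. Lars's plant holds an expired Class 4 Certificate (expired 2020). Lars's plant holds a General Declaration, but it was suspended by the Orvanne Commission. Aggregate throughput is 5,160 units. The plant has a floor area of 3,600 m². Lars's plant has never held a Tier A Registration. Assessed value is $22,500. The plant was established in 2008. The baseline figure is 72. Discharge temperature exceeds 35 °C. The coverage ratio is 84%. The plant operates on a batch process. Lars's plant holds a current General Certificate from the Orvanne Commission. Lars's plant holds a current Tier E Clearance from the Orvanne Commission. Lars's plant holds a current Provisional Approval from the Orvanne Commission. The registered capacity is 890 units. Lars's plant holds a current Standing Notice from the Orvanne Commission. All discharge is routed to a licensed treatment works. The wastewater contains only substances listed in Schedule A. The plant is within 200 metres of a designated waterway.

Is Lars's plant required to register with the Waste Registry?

No — exception (d) applies; Lars's plant is not required to register with the Waste Registry.

Exception (a) fails — no current General Registration is held.
Exception (b) fails — there is no Class 4 Certificate in force.
Exception (c) fails — assessed value is $22,500, short of $23,000.
Exception (d) is satisfied on its face — a current General Permit is held; the reference index is 848, meeting the 754 threshold; the baseline figure is 72, less than the 78 limit. Applying paragraphs (i)–(o): (i) would limit (d) — a current Tier E Clearance is held — but (j) sets (i) aside: (j) operates against (i): a current General Certificate is held. (k) would limit (j) — a current Provisional Approval is held — but (l) sets (k) aside: (l) operates — discharge temperature exceeds 35 °C. (m) operates (the qualifying period is 355 days, meeting the 350 days threshold), but yields to (n): (n) is triggered — aggregate throughput is 5,160 units, less than the 5,200 units limit. (o), which would lift (n), is not triggered — there is no General Clearance in force. Exception (d) stands.
Exception (e): a current Category 3 Exemption Letter is held; the wastewater is Schedule-A-only — every condition holds. But: (p) operates against (e): the plant is within 200 m of a designated waterway. (e) is therefore removed.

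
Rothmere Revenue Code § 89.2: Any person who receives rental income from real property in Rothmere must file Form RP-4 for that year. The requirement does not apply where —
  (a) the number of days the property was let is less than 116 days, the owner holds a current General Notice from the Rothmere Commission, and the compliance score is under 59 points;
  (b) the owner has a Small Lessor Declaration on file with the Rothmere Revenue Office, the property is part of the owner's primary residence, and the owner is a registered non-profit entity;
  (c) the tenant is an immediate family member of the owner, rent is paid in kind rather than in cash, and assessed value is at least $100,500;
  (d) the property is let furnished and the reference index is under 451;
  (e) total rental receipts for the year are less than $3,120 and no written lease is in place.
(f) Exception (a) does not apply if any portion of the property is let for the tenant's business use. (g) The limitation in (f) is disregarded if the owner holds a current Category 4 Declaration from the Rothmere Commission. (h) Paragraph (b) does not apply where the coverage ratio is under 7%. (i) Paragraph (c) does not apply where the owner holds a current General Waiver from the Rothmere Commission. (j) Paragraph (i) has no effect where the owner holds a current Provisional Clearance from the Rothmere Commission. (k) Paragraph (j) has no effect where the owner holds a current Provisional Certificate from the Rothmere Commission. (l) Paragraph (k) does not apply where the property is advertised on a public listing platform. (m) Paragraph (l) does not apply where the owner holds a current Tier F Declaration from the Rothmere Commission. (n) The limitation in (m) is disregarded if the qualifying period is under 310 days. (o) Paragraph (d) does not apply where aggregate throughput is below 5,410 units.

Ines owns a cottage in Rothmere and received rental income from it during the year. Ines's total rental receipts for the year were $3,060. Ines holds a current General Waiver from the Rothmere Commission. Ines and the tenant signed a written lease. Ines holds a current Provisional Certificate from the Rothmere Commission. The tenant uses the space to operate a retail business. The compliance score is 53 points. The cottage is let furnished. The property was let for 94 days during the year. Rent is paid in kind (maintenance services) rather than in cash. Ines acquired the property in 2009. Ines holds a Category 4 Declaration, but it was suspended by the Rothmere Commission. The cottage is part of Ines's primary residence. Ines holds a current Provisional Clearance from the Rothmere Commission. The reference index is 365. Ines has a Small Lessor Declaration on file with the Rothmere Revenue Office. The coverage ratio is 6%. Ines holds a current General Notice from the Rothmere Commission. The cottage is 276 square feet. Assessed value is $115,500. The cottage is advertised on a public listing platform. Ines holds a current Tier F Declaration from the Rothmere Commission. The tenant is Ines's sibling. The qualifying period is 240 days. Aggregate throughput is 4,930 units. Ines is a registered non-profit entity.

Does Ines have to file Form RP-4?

Exception (a) is satisfied on its face — the number of days the property was let is 94 days, less than the 116 days limit; a current General Notice is held; the compliance score is 53 points, under the 59 points limit. Turning to paragraphs (f)–(g): (f) operates — the space is let for business use. (g) does not operate here (there is no Category 4 Declaration in force), so (f) stands. (a) is therefore removed.
Exception (b): a Small Lessor Declaration is on file; the cottage is part of the primary residence; Ines is a registered non-profit — every condition holds. However, paragraph (h) must be considered: (h) operates against (b): the coverage ratio is 6%, under the 7% limit. Exception (b) does not apply.
Exception (c) is satisfied on its face — the tenant is an immediate family member; rent is paid in kind; assessed value is $115,500, meeting the $100,500 threshold. Considering the limiting provisions: (i) is engaged (a current General Waiver is held), but is set aside by (j): (j) operates against (i): a current Provisional Clearance is held. (k) would limit (j) — a current Provisional Certificate is held — but (l) sets (k) aside: (l) operates against (k): the property is publicly advertised. (m) is engaged (a current Tier F Declaration is held), but is displaced by (n): (n) operates against (m): the qualifying period is 240 days, under the 310 days limit. (c) remains available.
Exception (d) is satisfied on its face — the property is let furnished; the reference index is 365, under the 451 limit. But: (o) operates against (d): aggregate throughput is 4,930 units, below the 5,410 units limit. (d) is therefore removed.
Exception (e) requires that no written lease is in place; but a written lease is in place, so (e) is unavailable.

No — exception (c) applies; Ines is not required to file Form RP-4.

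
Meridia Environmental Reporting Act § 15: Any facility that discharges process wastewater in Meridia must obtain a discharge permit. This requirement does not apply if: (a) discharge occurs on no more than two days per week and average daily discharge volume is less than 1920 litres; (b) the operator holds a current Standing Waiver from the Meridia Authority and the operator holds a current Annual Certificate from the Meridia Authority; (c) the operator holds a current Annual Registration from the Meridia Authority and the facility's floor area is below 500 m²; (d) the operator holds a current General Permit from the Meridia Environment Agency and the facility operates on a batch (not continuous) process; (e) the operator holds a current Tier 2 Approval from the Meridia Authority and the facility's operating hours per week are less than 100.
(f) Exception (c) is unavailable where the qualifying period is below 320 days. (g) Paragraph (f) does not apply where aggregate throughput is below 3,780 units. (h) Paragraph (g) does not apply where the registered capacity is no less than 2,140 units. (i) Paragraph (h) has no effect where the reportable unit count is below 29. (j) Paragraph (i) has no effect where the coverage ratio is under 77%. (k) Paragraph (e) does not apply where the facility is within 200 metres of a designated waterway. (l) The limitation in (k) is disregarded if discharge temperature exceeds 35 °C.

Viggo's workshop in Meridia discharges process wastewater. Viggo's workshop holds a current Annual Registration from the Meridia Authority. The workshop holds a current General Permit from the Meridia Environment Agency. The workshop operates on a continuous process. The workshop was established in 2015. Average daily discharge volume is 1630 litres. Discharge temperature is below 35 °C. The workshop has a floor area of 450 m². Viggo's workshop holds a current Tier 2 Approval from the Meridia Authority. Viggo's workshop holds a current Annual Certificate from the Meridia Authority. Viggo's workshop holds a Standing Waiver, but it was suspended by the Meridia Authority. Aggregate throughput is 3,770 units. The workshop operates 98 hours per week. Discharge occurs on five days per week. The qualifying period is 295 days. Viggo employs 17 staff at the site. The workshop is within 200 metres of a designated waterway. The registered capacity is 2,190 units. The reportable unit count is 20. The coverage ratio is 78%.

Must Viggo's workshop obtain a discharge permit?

No — exception (c) applies; Viggo's workshop is not required to obtain a discharge permit.

Exception (a) requires that discharge occurs on no more than two days per week; but discharge occurs on five days per week, so (a) is unavailable.
Exception (b) fails — no current Standing Waiver is held.
Exception (c)'s conditions are all satisfied: a current Annual Registration is held; the facility's floor area is 450 m², below the 500 m² limit. Under paragraphs (f)–(j): (f) would limit (c) — the qualifying period is 295 days, below the 320 days limit — but (g) sets (f) aside: (g) operates — aggregate throughput is 3,770 units, below the 3,780 units limit. (h) would limit (g) — the registered capacity is 2,190 units, meeting the 2,140 units threshold — but (i) sets (h) aside: (i) operates against (h): the reportable unit count is 20, below the 29 limit. (j), which would lift (i), is not triggered — the coverage ratio is 78%, not under 77%. So (c) applies.
Exception (d) does not apply: the facility operates on a continuous process.
Exception (e) is satisfied on its face — a current Tier 2 Approval is held; the facility's operating hours per week are 98, less than the 100 limit. Turning to paragraphs (k)–(l): (k) operates against (e): the workshop is within 200 m of a designated waterway. (l), which would lift (k), is not triggered — discharge temperature is below 35 °C. So (e) is unavailable.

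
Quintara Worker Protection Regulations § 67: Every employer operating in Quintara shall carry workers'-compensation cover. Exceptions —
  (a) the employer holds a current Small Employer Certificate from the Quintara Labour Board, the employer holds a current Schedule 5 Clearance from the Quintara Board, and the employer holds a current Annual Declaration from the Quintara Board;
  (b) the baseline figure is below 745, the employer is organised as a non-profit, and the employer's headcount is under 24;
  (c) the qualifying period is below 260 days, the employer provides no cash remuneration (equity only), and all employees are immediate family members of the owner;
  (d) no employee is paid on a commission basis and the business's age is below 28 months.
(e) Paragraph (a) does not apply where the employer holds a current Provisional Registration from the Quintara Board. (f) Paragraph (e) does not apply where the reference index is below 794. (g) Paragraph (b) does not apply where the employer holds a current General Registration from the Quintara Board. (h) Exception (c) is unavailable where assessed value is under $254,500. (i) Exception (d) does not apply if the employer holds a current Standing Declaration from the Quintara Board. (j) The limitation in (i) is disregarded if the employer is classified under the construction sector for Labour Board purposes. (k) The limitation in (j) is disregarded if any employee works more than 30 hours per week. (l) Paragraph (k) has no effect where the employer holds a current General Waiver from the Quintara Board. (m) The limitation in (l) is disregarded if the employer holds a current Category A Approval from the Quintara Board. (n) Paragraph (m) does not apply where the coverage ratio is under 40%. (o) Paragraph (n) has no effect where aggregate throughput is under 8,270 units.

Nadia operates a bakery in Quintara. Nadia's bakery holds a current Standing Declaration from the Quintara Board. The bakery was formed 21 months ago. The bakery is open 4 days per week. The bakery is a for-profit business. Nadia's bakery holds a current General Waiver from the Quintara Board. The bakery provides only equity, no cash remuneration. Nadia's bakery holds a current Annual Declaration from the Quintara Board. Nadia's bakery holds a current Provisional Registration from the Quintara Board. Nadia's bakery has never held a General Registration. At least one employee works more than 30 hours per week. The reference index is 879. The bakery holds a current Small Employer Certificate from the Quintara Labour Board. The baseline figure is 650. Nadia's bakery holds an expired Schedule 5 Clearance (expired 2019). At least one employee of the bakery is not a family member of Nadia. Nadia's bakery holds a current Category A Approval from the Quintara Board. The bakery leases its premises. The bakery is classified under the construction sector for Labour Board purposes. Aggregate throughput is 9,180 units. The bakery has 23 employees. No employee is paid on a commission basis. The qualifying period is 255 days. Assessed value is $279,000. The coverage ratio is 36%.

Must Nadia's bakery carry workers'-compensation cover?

Exception (a) does not apply: no current Schedule 5 Clearance is held.
Exception (b) fails — the employer is for-profit.
Exception (c) does not apply: at least one employee is not a family member.
Exception (d): no employee is paid on commission; the business's age is 21 months, below the 28 months limit — every condition holds. As to paragraphs (i)–(o): (i) would limit (d) — a current Standing Declaration is held — but (j) sets (i) aside: (j) operates against (i): the bakery is classified under the construction sector. (k) is engaged (at least one employee exceeds 30 hours/week), but yields to (l): (l) operates against (k): a current General Waiver is held. (m) would limit (l) — a current Category A Approval is held — but (n) sets (m) aside: (n) operates against (m): the coverage ratio is 36%, under the 40% limit. (o), which would lift (n), does not operate here — aggregate throughput is 9,180 units, not under 8,270 units. Exception (d) stands.

No — exception (d) applies; Nadia's bakery is not required to carry workers'-compensation cover.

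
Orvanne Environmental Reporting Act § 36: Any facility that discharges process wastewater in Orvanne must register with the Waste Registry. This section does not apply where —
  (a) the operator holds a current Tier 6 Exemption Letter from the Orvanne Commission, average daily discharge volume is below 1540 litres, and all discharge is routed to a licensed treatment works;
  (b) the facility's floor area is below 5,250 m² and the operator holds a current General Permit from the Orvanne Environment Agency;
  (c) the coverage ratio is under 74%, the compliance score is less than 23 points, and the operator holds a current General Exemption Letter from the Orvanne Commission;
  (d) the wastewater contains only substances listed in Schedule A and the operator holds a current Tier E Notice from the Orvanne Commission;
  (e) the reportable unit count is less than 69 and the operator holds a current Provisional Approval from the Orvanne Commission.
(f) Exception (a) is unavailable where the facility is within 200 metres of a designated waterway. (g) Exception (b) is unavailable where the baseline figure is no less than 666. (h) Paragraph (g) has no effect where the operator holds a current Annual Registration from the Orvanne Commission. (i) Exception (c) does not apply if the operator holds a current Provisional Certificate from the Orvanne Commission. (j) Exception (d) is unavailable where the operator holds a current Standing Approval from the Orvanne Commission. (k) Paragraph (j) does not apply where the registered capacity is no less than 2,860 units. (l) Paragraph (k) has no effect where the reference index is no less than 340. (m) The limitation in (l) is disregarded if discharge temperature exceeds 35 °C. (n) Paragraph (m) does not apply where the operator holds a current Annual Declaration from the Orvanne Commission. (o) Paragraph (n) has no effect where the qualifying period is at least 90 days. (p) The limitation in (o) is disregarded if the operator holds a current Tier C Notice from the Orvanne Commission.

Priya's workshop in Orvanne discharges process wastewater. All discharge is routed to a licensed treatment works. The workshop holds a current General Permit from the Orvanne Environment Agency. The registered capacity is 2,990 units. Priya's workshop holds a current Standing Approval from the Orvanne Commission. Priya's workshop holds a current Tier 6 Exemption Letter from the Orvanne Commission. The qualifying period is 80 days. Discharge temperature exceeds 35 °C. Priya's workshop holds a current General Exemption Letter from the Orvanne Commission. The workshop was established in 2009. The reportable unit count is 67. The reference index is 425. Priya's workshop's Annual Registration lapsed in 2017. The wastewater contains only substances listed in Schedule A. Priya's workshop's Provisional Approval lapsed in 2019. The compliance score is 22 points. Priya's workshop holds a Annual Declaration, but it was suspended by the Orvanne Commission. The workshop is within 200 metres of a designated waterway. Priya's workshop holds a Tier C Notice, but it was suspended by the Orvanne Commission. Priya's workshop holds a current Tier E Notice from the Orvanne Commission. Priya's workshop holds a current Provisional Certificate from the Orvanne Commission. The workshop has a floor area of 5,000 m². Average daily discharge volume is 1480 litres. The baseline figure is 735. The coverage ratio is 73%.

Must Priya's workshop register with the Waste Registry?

All of (a)'s requirements are met (a current Tier 6 Exemption Letter is held; average daily discharge volume is 1480 litres, below the 1540 litres limit; discharge is routed to a licensed treatment works). But applying paragraph (f): (f) operates against (a): the workshop is within 200 m of a designated waterway. So (a) is unavailable.
Exception (b)'s conditions are all satisfied: the facility's floor area is 5,000 m², below the 5,250 m² limit; a current General Permit is held. But applying paragraphs (g)–(h): (g) operates against (b): the baseline figure is 735, meeting the 666 threshold. (h), which would lift (g), is not triggered — there is no Annual Registration in force. So (b) is unavailable.
Exception (c): the coverage ratio is 73%, under the 74% limit; the compliance score is 22 points, less than the 23 points limit; a current General Exemption Letter is held — every condition holds. However, paragraph (i) must be considered: (i) operates against (c): a current Provisional Certificate is held. (c) is therefore removed.
Exception (d)'s conditions are all satisfied: the wastewater is Schedule-A-only; a current Tier E Notice is held. As to paragraphs (j)–(p): (j) would limit (d) — a current Standing Approval is held — but (k) sets (j) aside: (k) operates against (j): the registered capacity is 2,990 units, meeting the 2,860 units threshold. (l) would limit (k) — the reference index is 425, meeting the 340 threshold — but (m) sets (l) aside: (m) operates against (l): discharge temperature exceeds 35 °C. (n), which would lift (m), is not engaged — no current Annual Declaration is held. Exception (d) stands.
Exception (e) requires that the operator holds a current Provisional Approval from the Orvanne Commission; but the Provisional Approval is not current, so (e) is unavailable.

No — exception (d) applies; Priya's workshop is not required to register with the Waste Registry.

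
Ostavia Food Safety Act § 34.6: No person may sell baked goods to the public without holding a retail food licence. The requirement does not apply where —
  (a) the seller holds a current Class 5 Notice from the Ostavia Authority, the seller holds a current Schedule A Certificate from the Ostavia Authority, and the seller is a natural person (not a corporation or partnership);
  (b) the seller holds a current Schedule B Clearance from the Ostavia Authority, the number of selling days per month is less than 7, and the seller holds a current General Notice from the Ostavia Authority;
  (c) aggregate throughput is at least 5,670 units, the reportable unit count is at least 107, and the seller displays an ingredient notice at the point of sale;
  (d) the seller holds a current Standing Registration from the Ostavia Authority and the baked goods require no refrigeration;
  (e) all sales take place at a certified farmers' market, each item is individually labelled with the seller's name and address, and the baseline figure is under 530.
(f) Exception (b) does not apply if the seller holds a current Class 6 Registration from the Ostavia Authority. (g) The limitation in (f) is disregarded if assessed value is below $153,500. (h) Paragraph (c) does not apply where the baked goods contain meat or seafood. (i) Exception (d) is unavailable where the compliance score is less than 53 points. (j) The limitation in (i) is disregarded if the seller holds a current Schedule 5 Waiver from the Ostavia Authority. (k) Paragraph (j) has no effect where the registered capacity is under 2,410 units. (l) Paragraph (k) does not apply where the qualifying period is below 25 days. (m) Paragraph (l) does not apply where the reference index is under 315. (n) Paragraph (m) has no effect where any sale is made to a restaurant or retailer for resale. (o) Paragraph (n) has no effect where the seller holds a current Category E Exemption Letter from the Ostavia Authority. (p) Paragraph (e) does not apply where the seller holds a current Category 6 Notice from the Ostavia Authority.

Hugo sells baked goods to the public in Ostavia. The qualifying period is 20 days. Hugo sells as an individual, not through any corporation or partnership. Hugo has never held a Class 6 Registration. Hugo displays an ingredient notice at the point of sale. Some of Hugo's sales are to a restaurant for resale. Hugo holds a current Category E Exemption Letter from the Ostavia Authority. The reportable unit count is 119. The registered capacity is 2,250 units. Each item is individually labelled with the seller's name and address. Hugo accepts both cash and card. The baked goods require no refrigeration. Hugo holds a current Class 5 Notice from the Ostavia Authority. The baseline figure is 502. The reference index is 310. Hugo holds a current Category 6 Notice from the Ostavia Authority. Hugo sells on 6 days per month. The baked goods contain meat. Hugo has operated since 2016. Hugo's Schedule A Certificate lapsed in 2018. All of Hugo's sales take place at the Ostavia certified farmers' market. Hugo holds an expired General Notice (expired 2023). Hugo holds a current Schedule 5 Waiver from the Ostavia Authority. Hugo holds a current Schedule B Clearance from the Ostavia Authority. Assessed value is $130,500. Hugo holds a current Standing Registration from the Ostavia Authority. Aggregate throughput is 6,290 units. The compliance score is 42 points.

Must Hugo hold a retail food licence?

Exception (a) does not apply: the Schedule A Certificate is not current.
Exception (b) fails — there is no General Notice in force.
All of (c)'s requirements are met (aggregate throughput is 6,290 units, meeting the 5,670 units threshold; the reportable unit count is 119, meeting the 107 threshold; an ingredient notice is displayed). However, paragraph (h) must be considered: (h) applies — the baked goods contain meat. Exception (c) does not apply.
Exception (d)'s conditions are all satisfied: a current Standing Registration is held; the baked goods are shelf-stable. But: (i) operates against (d): the compliance score is 42 points, less than the 53 points limit. (j) would limit (i) — a current Schedule 5 Waiver is held — but (k) sets (j) aside: (k) operates against (j): the registered capacity is 2,250 units, under the 2,410 units limit. (l) operates (the qualifying period is 20 days, below the 25 days limit), but is displaced by (m): (m) operates against (l): the reference index is 310, under the 315 limit. (n) would limit (m) — some sales are to a restaurant for resale — but (o) sets (n) aside: (o) operates against (n): a current Category E Exemption Letter is held. (d) is therefore removed.
Exception (e) is satisfied on its face — all sales are at a certified farmers' market; items are individually labelled; the baseline figure is 502, under the 530 limit. Turning to paragraph (p): (p) operates — a current Category 6 Notice is held. (e) is therefore removed.
No exception applies. The general rule governs.

Yes — Hugo must hold a retail food licence.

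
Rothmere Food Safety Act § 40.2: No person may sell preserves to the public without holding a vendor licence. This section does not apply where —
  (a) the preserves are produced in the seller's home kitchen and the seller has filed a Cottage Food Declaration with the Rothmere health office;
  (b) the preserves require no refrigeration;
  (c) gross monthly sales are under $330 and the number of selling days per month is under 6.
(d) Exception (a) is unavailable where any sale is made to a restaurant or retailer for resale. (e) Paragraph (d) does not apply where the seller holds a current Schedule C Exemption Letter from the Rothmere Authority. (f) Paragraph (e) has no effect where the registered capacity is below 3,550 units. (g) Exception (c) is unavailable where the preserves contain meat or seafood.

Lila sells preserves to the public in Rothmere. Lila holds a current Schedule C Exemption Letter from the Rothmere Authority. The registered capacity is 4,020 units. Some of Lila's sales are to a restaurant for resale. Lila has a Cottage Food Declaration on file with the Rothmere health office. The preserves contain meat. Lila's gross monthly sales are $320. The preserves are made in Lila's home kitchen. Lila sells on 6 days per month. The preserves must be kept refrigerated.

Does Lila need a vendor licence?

Exception (a): the preserves are home-kitchen produced; a Cottage Food Declaration is on file — every condition holds. Applying paragraphs (d)–(f): (d) applies (some sales are to a restaurant for resale), but yields to (e): (e) applies — a current Schedule C Exemption Letter is held. (f), which would lift (e), is not triggered — the registered capacity is 4,020 units, not below 3,550 units. So (a) applies.
Exception (b) requires that the preserves require no refrigeration; but the preserves require refrigeration, so (b) is unavailable.
Exception (c) fails — the number of selling days per month is 6, not under 6.

No — exception (a) applies; Lila is not required to hold a vendor licence.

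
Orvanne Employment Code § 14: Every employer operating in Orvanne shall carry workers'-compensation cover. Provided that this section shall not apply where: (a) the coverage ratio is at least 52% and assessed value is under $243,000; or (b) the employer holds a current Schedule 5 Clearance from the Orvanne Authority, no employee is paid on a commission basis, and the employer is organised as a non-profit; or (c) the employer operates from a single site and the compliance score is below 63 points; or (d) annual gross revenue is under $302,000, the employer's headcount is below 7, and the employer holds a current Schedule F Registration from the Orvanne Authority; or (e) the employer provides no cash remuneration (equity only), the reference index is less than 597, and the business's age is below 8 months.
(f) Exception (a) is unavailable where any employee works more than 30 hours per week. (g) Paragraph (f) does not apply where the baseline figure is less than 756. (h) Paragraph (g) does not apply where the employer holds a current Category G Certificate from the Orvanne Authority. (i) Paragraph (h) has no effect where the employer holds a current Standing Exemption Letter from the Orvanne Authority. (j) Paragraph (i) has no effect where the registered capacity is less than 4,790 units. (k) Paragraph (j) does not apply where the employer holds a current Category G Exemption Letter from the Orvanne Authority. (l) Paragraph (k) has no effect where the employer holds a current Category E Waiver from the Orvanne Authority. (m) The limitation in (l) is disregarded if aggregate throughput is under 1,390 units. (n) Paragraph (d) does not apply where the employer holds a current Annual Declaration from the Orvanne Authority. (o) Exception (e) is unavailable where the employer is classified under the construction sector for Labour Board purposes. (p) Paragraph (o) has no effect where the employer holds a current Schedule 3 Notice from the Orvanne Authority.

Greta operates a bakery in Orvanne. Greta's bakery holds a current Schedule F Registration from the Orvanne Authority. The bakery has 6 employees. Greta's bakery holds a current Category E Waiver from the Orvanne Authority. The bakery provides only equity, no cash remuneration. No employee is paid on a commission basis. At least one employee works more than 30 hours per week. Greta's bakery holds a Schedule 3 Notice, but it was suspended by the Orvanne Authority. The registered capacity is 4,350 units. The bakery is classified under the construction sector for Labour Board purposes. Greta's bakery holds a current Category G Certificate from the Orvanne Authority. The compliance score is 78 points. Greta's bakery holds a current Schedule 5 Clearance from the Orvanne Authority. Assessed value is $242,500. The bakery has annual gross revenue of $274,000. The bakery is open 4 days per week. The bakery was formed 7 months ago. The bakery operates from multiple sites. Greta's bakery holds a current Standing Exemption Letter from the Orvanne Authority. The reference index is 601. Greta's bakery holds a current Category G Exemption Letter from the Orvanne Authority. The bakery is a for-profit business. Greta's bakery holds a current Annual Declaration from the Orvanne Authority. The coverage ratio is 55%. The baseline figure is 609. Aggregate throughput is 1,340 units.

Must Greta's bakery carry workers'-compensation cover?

Exception (a)'s conditions are all satisfied: the coverage ratio is 55%, meeting the 52% threshold; assessed value is $242,500, under the $243,000 limit. As to paragraphs (f)–(m): (f) is triggered (at least one employee exceeds 30 hours/week), but is set aside by (g): (g) operates against (f): the baseline figure is 609, less than the 756 limit. (h) is triggered (a current Category G Certificate is held), but is displaced by (i): (i) is engaged — a current Standing Exemption Letter is held. (j) would limit (i) — the registered capacity is 4,350 units, less than the 4,790 units limit — but (k) sets (j) aside: (k) operates against (j): a current Category G Exemption Letter is held. (l) would limit (k) — a current Category E Waiver is held — but (m) sets (l) aside: (m) operates against (l): aggregate throughput is 1,340 units, under the 1,390 units limit. Exception (a) stands.
Exception (b) requires that the employer is organised as a non-profit; but the employer is for-profit, so (b) is unavailable.
Exception (c) does not apply: the employer operates from multiple sites.
Exception (d): annual gross revenue is $274,000, under the $302,000 limit; the employer's headcount is 6, below the 7 limit; a current Schedule F Registration is held — every condition holds. But: (n) applies — a current Annual Declaration is held. Exception (d) does not apply.
Exception (e) fails — the reference index is 601, not less than 597.

No — exception (a) applies; Greta's bakery is not required to carry workers'-compensation cover.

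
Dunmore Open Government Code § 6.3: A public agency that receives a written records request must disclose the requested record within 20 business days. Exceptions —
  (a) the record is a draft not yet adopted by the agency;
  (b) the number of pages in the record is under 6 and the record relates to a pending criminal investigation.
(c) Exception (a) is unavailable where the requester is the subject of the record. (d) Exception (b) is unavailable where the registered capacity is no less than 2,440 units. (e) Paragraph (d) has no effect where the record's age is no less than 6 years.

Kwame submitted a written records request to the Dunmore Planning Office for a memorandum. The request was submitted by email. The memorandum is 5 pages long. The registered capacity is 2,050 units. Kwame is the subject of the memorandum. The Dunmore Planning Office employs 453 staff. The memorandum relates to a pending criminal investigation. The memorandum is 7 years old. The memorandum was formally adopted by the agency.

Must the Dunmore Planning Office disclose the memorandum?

No — exception (b) applies; the Dunmore Planning Office is not required to disclose the memorandum.

Exception (a) does not apply: the memorandum has been formally adopted.
Exception (b): the number of pages in the record is 5, under the 6 limit; the memorandum relates to a pending investigation — every condition holds. Under paragraphs (d)–(e): (d) is not triggered — the registered capacity is 2,050 units, short of 2,440 units. (b) remains available.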